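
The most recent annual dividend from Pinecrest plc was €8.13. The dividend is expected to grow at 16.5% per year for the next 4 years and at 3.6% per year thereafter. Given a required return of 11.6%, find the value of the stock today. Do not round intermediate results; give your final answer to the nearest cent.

D_1 = 9.47145
D_2 = 11.03424
D_3 = 12.85489
D_4 = 14.97595
Terminal value at year 4: TV = D_4×(1+g_2)/(r−g_2) = 15.51508/0.08 = 193.93849
P_0 = D_1/(1+r)^1 + D_2/(1+r)^2 + D_3/(1+r)^3 + D_4/(1+r)^4 + TV/(1+r)^4
    = 8.48696 + 8.85960 + 9.24859 + 9.65467 + 125.02799 = 161.27781

€161.28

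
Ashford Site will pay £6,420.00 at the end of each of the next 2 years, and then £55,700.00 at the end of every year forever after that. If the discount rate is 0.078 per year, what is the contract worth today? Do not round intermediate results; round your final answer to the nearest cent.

PV of 2-year annuity: £6,420.00 × [1 − (1+0.078)^−2] / 0.078 = 11480.03070
Perpetuity value at year 2: £55,700.00 / 0.078 = 714102.56410
PV of perpetuity: 714102.56410 / (1+0.078)^2 = 614501.67467
Total PV = 11480.03070 + 614501.67467 = 625981.70537

£625981.71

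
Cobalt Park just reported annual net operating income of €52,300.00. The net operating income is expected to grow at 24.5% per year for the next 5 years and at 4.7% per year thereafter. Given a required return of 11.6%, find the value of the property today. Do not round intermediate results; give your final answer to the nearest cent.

€1738702.77

D_1 = 65113.50000
D_2 = 81066.30750
D_3 = 100927.55284
D_4 = 125654.80328
D_5 = 156440.23009
Terminal value at year 5: TV = D_5×(1+g_2)/(r−g_2) = 163792.92090/0.069 = 2373810.44784
P_0 = D_1/(1+r)^1 + D_2/(1+r)^2 + D_3/(1+r)^3 + D_4/(1+r)^4 + D_5/(1+r)^5 + TV/(1+r)^5
    = 58345.43011 + 65089.65993 + 72613.46471 + 81006.95660 + 90370.66395 + 1371276.59640 = 1738702.77169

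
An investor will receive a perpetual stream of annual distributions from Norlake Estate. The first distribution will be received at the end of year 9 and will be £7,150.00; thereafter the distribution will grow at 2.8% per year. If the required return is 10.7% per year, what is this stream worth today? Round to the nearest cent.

£40132.66

Value at end of year 8: C₁ / (r − g) = £7,150.00 / (0.107 − 0.028) = £90,506.3291
Discount to today: PV = £90,506.3291 / (1 + 0.107)^8 = £90,506.3291 / 2.255179 = £40,132.66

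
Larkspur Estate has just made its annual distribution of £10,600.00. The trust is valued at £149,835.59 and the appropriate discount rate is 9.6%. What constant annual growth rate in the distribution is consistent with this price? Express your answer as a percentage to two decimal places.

2.36%

P = D₀(1+g)/(r−g) ⇒ P(r−g) = D₀(1+g) ⇒ g(P+D₀) = P·r − D₀
g = (P·r − D₀)/(P + D₀) = (£149,835.59×0.096 − £10,600.00) / (£149,835.59 + £10,600.00) = 0.023587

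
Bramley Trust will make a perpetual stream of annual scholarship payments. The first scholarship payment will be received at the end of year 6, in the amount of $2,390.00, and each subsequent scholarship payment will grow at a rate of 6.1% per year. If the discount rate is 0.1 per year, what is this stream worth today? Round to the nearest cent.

Value at end of year 5: C₁ / (r − g) = $2,390.00 / (0.1 − 0.061) = $61,282.0513
Discount to today: PV = $61,282.0513 / (1 + 0.1)^5 = $61,282.0513 / 1.610510 = $38,051.33

$38051.33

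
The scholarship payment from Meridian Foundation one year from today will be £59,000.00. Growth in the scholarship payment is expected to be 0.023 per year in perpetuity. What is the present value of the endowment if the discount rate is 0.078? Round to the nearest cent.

£1072727.27

Growing perpetuity: P = D₁ / (r − g) = £59,000.0000 / (0.078 − 0.023) = £1,072,727.27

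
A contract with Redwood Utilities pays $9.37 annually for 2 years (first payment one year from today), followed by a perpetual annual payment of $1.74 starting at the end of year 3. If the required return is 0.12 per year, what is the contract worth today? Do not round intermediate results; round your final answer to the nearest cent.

PV of 2-year annuity: $9.37 × [1 − (1+0.12)^−2] / 0.12 = 15.83578
Perpetuity value at year 2: $1.74 / 0.12 = 14.50000
PV of perpetuity: 14.50000 / (1+0.12)^2 = 11.55931
Total PV = 15.83578 + 11.55931 = 27.39509

$27.40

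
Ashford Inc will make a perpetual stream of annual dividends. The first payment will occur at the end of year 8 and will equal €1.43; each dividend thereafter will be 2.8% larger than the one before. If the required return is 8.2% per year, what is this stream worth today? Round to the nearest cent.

€15.25

Value at end of year 7: C₁ / (r − g) = €1.43 / (0.082 − 0.028) = €26.4815
Discount to today: PV = €26.4815 / (1 + 0.082)^7 = €26.4815 / 1.736164 = €15.25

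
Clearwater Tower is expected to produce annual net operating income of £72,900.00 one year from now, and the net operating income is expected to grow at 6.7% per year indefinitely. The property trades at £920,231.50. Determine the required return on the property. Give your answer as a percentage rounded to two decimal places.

14.62%

P = D₁/(r − g) ⇒ r = D₁/P + g = £72,900.0000/£920,231.50 + 0.067 = 0.079219 + 0.067 = 0.146219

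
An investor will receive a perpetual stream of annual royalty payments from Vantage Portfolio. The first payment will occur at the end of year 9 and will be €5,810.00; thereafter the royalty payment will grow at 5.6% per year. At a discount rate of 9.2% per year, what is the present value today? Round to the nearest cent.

€79816.47

Value at end of year 8: C₁ / (r − g) = €5,810.00 / (0.092 − 0.056) = €161,388.8889
Discount to today: PV = €161,388.8889 / (1 + 0.092)^8 = €161,388.8889 / 2.022000 = €79,816.47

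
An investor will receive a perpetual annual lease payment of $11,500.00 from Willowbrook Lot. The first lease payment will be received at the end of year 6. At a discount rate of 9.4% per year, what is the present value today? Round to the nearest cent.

Value at end of year 5: C / r = $11,500.00 / 0.094 = $122,340.4255
Discount to today: PV = $122,340.4255 / (1 + 0.094)^5 = $122,340.4255 / 1.567064 = $78,069.86

$78069.86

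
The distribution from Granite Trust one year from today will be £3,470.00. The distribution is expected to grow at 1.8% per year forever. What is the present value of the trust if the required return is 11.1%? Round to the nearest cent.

Growing perpetuity: P = D₁ / (r − g) = £3,470.0000 / (0.111 − 0.018) = £37,311.83

£37311.83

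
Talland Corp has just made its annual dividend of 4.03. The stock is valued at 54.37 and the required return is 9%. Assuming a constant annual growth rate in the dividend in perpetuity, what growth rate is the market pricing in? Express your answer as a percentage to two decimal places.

P = D₀(1+g)/(r−g) ⇒ P(r−g) = D₀(1+g) ⇒ g(P+D₀) = P·r − D₀
g = (P·r − D₀)/(P + D₀) = (54.37×0.09 − 4.03) / (54.37 + 4.03) = 0.014783

1.48%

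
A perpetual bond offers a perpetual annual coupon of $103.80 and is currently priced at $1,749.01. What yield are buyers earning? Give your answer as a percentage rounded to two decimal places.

P = C/r ⇒ r = C/P = $103.80/$1,749.01 = 0.059348

5.93%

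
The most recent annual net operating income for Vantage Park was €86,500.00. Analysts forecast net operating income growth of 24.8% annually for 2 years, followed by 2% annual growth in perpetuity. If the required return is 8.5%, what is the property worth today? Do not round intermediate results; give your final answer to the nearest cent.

€2009797.60

D_1 = 107952.00000
D_2 = 134724.09600
Terminal value at year 2: TV = D_2×(1+g_2)/(r−g_2) = 137418.57792/0.065 = 2114131.96800
P_0 = D_1/(1+r)^1 + D_2/(1+r)^2 + TV/(1+r)^2
    = 99494.93088 + 114442.09561 + 1795860.57720 = 2009797.60369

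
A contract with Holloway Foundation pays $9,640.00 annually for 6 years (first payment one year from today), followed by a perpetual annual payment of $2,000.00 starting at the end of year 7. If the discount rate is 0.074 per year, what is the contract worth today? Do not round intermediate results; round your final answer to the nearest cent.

PV of 6-year annuity: $9,640.00 × [1 − (1+0.074)^−6] / 0.074 = 45387.48416
Perpetuity value at year 6: $2,000.00 / 0.074 = 27027.02703
PV of perpetuity: 27027.02703 / (1+0.074)^6 = 17610.53654
Total PV = 45387.48416 + 17610.53654 = 62998.02070

$62998.02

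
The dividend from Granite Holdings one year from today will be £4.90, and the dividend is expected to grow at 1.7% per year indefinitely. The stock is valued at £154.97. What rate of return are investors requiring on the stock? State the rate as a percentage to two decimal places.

P = D₁/(r − g) ⇒ r = D₁/P + g = £4.9000/£154.97 + 0.017 = 0.031619 + 0.017 = 0.048619

4.86%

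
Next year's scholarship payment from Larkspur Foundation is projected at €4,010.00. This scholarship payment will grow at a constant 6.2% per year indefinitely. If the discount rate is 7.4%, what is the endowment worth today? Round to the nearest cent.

€334166.67

Growing perpetuity: P = D₁ / (r − g) = €4,010.0000 / (0.074 − 0.062) = €334,166.67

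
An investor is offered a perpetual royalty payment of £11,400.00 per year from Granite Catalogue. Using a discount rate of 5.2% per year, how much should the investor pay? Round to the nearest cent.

Level perpetuity: PV = C / r = £11,400.00 / 0.052 = £219,230.77

£219230.77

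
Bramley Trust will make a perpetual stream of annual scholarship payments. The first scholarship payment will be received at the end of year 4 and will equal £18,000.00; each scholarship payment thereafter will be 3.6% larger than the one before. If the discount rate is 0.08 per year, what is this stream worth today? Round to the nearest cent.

£324749.55

Value at end of year 3: C₁ / (r − g) = £18,000.00 / (0.08 − 0.036) = £409,090.9091
Discount to today: PV = £409,090.9091 / (1 + 0.08)^3 = £409,090.9091 / 1.259712 = £324,749.55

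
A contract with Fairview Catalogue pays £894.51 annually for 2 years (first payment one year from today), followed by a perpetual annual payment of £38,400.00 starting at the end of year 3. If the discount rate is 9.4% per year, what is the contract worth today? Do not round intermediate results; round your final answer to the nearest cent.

PV of 2-year annuity: £894.51 × [1 − (1+0.094)^−2] / 0.094 = 1565.04646
Perpetuity value at year 2: £38,400.00 / 0.094 = 408510.63830
PV of perpetuity: 408510.63830 / (1+0.094)^2 = 341325.49347
Total PV = 1565.04646 + 341325.49347 = 342890.53992

£342890.54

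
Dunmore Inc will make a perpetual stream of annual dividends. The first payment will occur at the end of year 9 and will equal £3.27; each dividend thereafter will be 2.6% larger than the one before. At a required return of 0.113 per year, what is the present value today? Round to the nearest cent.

£15.96

Value at end of year 8: C₁ / (r − g) = £3.27 / (0.113 − 0.026) = £37.5862
Discount to today: PV = £37.5862 / (1 + 0.113)^8 = £37.5862 / 2.354840 = £15.96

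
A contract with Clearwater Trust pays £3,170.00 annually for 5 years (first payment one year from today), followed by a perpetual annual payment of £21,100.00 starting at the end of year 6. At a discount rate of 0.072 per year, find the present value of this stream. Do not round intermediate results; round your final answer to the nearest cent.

PV of 5-year annuity: £3,170.00 × [1 − (1+0.072)^−5] / 0.072 = 12928.31843
Perpetuity value at year 5: £21,100.00 / 0.072 = 293055.55556
PV of perpetuity: 293055.55556 / (1+0.072)^5 = 207002.71046
Total PV = 12928.31843 + 207002.71046 = 219931.02890

£219931.03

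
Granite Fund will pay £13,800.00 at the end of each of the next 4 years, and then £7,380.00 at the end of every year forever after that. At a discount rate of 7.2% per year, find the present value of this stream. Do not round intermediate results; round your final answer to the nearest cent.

PV of 4-year annuity: £13,800.00 × [1 − (1+0.072)^−4] / 0.072 = 46533.24024
Perpetuity value at year 4: £7,380.00 / 0.072 = 102500.00000
PV of perpetuity: 102500.00000 / (1+0.072)^4 = 77614.83239
Total PV = 46533.24024 + 77614.83239 = 124148.07264

£124148.07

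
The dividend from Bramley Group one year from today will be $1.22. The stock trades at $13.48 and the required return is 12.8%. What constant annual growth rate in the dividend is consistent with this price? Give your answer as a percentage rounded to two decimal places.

3.75%

P = D₁/(r−g) ⇒ g = r − D₁/P = 0.128 − $1.22/$13.48 = 0.037496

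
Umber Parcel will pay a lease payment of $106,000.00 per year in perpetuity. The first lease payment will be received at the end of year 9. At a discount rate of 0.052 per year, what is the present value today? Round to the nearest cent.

Value at end of year 8: C / r = $106,000.00 / 0.052 = $2,038,461.5385
Discount to today: PV = $2,038,461.5385 / (1 + 0.052)^8 = $2,038,461.5385 / 1.500120 = $1,358,865.91

$1358865.91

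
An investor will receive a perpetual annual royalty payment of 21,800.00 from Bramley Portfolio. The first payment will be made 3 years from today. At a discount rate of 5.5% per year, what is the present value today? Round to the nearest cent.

356113.87

Value at end of year 2: C / r = 21,800.00 / 0.055 = 396,363.6364
Discount to today: PV = 396,363.6364 / (1 + 0.055)^2 = 396,363.6364 / 1.113025 = 356,113.87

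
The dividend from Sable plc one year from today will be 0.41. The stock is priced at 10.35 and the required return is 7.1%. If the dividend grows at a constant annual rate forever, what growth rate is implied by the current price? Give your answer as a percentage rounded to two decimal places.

3.14%

P = D₁/(r−g) ⇒ g = r − D₁/P = 0.071 − 0.41/10.35 = 0.031386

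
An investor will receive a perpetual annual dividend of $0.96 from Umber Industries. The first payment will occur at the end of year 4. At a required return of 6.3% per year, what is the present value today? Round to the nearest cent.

Value at end of year 3: C / r = $0.96 / 0.063 = $15.2381
Discount to today: PV = $15.2381 / (1 + 0.063)^3 = $15.2381 / 1.201157 = $12.69

$12.69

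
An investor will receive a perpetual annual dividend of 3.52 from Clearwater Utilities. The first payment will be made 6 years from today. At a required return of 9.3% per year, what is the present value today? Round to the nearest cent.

24.26

Value at end of year 5: C / r = 3.52 / 0.093 = 37.8495
Discount to today: PV = 37.8495 / (1 + 0.093)^5 = 37.8495 / 1.559915 = 24.26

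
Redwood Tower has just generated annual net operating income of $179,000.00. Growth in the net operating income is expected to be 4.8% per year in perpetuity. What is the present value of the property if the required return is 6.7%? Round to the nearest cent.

D₁ = D₀ × (1 + g) = $179,000.00 × 1.048 = $187,592.0000
Growing perpetuity: P = D₁ / (r − g) = $187,592.0000 / (0.067 − 0.048) = $9,873,263.16

$9873263.16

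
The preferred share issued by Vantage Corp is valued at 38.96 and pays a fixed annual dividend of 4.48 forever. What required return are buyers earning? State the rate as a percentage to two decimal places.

P = C/r ⇒ r = C/P = 4.48/38.96 = 0.114990

11.50%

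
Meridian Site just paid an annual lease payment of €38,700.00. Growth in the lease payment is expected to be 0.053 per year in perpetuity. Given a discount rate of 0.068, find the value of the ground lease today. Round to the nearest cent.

€2716740.00

D₁ = D₀ × (1 + g) = €38,700.00 × 1.053 = €40,751.1000
Growing perpetuity: P = D₁ / (r − g) = €40,751.1000 / (0.068 − 0.053) = €2,716,740.00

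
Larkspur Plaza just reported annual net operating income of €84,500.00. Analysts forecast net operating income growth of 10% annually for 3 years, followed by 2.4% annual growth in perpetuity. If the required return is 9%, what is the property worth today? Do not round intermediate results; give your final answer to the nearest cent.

D_1 = 92950.00000
D_2 = 102245.00000
D_3 = 112469.50000
Terminal value at year 3: TV = D_3×(1+g_2)/(r−g_2) = 115168.76800/0.066 = 1744981.33333
P_0 = D_1/(1+r)^1 + D_2/(1+r)^2 + D_3/(1+r)^3 + TV/(1+r)^3
    = 85275.22936 + 86057.57091 + 86847.08991 + 1347445.75861 = 1605625.64879

€1605625.65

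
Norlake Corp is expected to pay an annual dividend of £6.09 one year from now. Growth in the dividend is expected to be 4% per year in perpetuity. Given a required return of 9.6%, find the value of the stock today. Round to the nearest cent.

Growing perpetuity: P = D₁ / (r − g) = £6.0900 / (0.096 − 0.04) = £108.75

£108.75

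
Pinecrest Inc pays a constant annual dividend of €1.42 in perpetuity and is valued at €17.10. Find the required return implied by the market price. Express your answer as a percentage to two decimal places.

8.30%

P = C/r ⇒ r = C/P = €1.42/€17.10 = 0.083041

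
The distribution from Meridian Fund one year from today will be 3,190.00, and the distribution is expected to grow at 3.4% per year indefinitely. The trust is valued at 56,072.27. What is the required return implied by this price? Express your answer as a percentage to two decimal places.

P = D₁/(r − g) ⇒ r = D₁/P + g = 3,190.0000/56,072.27 + 0.034 = 0.056891 + 0.034 = 0.090891

9.09%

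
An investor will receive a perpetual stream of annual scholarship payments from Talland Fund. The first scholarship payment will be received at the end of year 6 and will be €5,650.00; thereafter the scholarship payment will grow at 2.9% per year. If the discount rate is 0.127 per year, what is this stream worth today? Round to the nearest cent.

Value at end of year 5: C₁ / (r − g) = €5,650.00 / (0.127 − 0.029) = €57,653.0612
Discount to today: PV = €57,653.0612 / (1 + 0.127)^5 = €57,653.0612 / 1.818108 = €31,710.48

€31710.48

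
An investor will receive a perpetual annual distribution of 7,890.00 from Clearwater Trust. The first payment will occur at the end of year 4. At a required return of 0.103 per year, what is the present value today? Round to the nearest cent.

Value at end of year 3: C / r = 7,890.00 / 0.103 = 76,601.9417
Discount to today: PV = 76,601.9417 / (1 + 0.103)^3 = 76,601.9417 / 1.341920 = 57,083.85

57083.85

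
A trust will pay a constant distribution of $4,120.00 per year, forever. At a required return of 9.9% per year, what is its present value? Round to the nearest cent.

$41616.16

Level perpetuity: PV = C / r = $4,120.00 / 0.099 = $41,616.16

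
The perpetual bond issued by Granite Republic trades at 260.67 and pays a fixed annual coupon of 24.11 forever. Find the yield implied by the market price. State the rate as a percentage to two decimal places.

9.25%

P = C/r ⇒ r = C/P = 24.11/260.67 = 0.092492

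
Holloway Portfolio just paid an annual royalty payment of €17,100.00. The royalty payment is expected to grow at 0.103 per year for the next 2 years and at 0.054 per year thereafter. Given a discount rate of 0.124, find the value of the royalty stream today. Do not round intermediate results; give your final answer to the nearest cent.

D_1 = 18861.30000
D_2 = 20804.01390
Terminal value at year 2: TV = D_2×(1+g_2)/(r−g_2) = 21927.43065/0.07 = 313249.00929
P_0 = D_1/(1+r)^1 + D_2/(1+r)^2 + TV/(1+r)^2
    = 16780.51601 + 16467.00104 + 247945.98702 = 281193.50407

€281193.50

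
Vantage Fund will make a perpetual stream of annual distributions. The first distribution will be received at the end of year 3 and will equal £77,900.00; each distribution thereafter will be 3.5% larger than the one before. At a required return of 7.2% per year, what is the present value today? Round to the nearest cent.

Value at end of year 2: C₁ / (r − g) = £77,900.00 / (0.072 − 0.035) = £2,105,405.4054
Discount to today: PV = £2,105,405.4054 / (1 + 0.072)^2 = £2,105,405.4054 / 1.149184 = £1,832,087.29

£1832087.29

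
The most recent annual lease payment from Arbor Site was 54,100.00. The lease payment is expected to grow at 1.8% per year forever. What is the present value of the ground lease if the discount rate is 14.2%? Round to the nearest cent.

444143.55

D₁ = D₀ × (1 + g) = 54,100.00 × 1.018 = 55,073.8000
Growing perpetuity: P = D₁ / (r − g) = 55,073.8000 / (0.142 − 0.018) = 444,143.55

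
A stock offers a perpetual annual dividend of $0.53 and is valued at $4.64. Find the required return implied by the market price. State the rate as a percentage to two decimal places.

P = C/r ⇒ r = C/P = $0.53/$4.64 = 0.114224

11.42%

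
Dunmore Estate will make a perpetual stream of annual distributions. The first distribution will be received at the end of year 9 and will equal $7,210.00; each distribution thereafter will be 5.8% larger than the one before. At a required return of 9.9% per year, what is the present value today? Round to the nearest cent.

Value at end of year 8: C₁ / (r − g) = $7,210.00 / (0.099 − 0.058) = $175,853.6585
Discount to today: PV = $175,853.6585 / (1 + 0.099)^8 = $175,853.6585 / 2.128049 = $82,636.11

$82636.11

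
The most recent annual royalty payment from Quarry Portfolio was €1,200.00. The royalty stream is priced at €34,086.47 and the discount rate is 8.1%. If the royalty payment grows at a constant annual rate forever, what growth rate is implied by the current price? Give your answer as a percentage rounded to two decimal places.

P = D₀(1+g)/(r−g) ⇒ P(r−g) = D₀(1+g) ⇒ g(P+D₀) = P·r − D₀
g = (P·r − D₀)/(P + D₀) = (€34,086.47×0.081 − €1,200.00) / (€34,086.47 + €1,200.00) = 0.044238

4.42%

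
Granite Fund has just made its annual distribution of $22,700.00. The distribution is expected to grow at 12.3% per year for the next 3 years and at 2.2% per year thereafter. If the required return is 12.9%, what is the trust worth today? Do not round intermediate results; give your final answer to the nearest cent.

D_1 = 25492.10000
D_2 = 28627.62830
D_3 = 32148.82658
Terminal value at year 3: TV = D_3×(1+g_2)/(r−g_2) = 32856.10077/0.107 = 307066.36230
P_0 = D_1/(1+r)^1 + D_2/(1+r)^2 + D_3/(1+r)^3 + TV/(1+r)^3
    = 22579.36227 + 22459.36566 + 22340.00676 + 213378.38233 = 280757.11701

$280757.12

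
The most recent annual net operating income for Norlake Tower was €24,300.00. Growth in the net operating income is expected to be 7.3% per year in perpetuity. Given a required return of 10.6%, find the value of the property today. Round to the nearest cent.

D₁ = D₀ × (1 + g) = €24,300.00 × 1.073 = €26,073.9000
Growing perpetuity: P = D₁ / (r − g) = €26,073.9000 / (0.106 − 0.073) = €790,118.18

€790118.18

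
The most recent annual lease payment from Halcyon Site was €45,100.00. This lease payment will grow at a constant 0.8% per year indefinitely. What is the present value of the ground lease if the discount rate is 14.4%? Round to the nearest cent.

D₁ = D₀ × (1 + g) = €45,100.00 × 1.008 = €45,460.8000
Growing perpetuity: P = D₁ / (r − g) = €45,460.8000 / (0.144 − 0.008) = €334,270.59

€334270.59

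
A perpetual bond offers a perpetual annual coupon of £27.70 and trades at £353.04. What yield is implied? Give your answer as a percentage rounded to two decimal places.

P = C/r ⇒ r = C/P = £27.70/£353.04 = 0.078461

7.85%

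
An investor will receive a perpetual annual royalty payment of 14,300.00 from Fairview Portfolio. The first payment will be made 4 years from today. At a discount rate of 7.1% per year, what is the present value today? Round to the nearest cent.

163949.19

Value at end of year 3: C / r = 14,300.00 / 0.071 = 201,408.4507
Discount to today: PV = 201,408.4507 / (1 + 0.071)^3 = 201,408.4507 / 1.228481 = 163,949.19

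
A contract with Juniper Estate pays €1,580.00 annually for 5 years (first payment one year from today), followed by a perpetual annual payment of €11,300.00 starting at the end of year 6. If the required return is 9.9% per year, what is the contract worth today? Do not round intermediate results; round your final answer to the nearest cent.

PV of 5-year annuity: €1,580.00 × [1 − (1+0.099)^−5] / 0.099 = 6004.77553
Perpetuity value at year 5: €11,300.00 / 0.099 = 114141.41414
PV of perpetuity: 114141.41414 / (1+0.099)^5 = 71195.86760
Total PV = 6004.77553 + 71195.86760 = 77200.64314

€77200.64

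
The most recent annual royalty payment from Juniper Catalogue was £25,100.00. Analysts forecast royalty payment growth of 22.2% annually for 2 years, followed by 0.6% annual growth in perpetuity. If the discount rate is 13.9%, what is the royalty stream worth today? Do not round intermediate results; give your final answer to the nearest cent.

£274352.46

D_1 = 30672.20000
D_2 = 37481.42840
Terminal value at year 2: TV = D_2×(1+g_2)/(r−g_2) = 37706.31697/0.133 = 283506.14263
P_0 = D_1/(1+r)^1 + D_2/(1+r)^2 + TV/(1+r)^2
    = 26929.06058 + 28891.40652 + 218531.99219 = 274352.45929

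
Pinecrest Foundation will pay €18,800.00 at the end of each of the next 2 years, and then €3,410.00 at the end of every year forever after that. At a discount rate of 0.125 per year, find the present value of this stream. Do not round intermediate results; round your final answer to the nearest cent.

PV of 2-year annuity: €18,800.00 × [1 − (1+0.125)^−2] / 0.125 = 31565.43210
Perpetuity value at year 2: €3,410.00 / 0.125 = 27280.00000
PV of perpetuity: 27280.00000 / (1+0.125)^2 = 21554.56790
Total PV = 31565.43210 + 21554.56790 = 53120.00000

€53120.00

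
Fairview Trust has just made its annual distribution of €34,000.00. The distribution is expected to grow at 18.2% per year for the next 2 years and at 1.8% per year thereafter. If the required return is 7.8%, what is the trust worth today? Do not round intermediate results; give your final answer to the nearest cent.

D_1 = 40188.00000
D_2 = 47502.21600
Terminal value at year 2: TV = D_2×(1+g_2)/(r−g_2) = 48357.25589/0.06 = 805954.26480
P_0 = D_1/(1+r)^1 + D_2/(1+r)^2 + TV/(1+r)^2
    = 37280.14842 + 40876.74901 + 693542.17492 = 771699.07236

€771699.07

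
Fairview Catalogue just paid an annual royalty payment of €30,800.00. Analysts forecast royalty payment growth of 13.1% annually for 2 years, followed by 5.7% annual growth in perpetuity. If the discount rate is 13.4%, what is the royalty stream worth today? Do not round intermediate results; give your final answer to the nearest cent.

D_1 = 34834.80000
D_2 = 39398.15880
Terminal value at year 2: TV = D_2×(1+g_2)/(r−g_2) = 41643.85385/0.077 = 540829.27080
P_0 = D_1/(1+r)^1 + D_2/(1+r)^2 + TV/(1+r)^2
    = 30718.51852 + 30637.25260 + 420565.92201 = 481921.69312

€481921.69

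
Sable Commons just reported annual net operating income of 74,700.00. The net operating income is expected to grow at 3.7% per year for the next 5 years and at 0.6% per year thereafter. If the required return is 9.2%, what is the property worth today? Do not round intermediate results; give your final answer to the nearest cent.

D_1 = 77463.90000
D_2 = 80330.06430
D_3 = 83302.27668
D_4 = 86384.46092
D_5 = 89580.68597
Terminal value at year 5: TV = D_5×(1+g_2)/(r−g_2) = 90118.17009/0.086 = 1047885.69867
P_0 = D_1/(1+r)^1 + D_2/(1+r)^2 + D_3/(1+r)^3 + D_4/(1+r)^4 + D_5/(1+r)^5 + TV/(1+r)^5
    = 70937.63736 + 67364.77101 + 63971.85672 + 60749.83097 + 57690.08674 + 674839.85183 = 995554.03463

995554.03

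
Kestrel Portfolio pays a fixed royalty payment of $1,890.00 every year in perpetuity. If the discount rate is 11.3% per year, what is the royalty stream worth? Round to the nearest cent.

Level perpetuity: PV = C / r = $1,890.00 / 0.113 = $16,725.66

$16725.66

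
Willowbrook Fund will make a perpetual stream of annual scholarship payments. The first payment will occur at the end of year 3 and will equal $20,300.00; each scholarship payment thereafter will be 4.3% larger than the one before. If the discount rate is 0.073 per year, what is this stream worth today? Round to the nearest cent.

$587726.59

Value at end of year 2: C₁ / (r − g) = $20,300.00 / (0.073 − 0.043) = $676,666.6667
Discount to today: PV = $676,666.6667 / (1 + 0.073)^2 = $676,666.6667 / 1.151329 = $587,726.59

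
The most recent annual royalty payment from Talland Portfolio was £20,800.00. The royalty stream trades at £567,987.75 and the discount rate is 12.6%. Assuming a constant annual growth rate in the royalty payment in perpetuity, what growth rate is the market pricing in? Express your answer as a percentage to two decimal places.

8.62%

P = D₀(1+g)/(r−g) ⇒ P(r−g) = D₀(1+g) ⇒ g(P+D₀) = P·r − D₀
g = (P·r − D₀)/(P + D₀) = (£567,987.75×0.126 − £20,800.00) / (£567,987.75 + £20,800.00) = 0.086222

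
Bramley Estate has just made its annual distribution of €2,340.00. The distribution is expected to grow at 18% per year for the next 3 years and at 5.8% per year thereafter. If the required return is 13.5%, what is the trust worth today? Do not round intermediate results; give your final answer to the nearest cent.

€43721.62

D_1 = 2761.20000
D_2 = 3258.21600
D_3 = 3844.69488
Terminal value at year 3: TV = D_3×(1+g_2)/(r−g_2) = 4067.68718/0.077 = 52827.10627
P_0 = D_1/(1+r)^1 + D_2/(1+r)^2 + D_3/(1+r)^3 + TV/(1+r)^3
    = 2432.77533 + 2529.22898 + 2629.50678 + 36130.10613 = 43721.61722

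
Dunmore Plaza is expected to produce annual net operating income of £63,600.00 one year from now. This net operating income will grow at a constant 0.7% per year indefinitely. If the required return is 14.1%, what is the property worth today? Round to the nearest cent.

Growing perpetuity: P = D₁ / (r − g) = £63,600.0000 / (0.141 − 0.007) = £474,626.87

£474626.87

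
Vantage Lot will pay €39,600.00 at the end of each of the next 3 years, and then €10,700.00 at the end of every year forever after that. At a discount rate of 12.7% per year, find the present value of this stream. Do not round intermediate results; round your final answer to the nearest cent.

PV of 3-year annuity: €39,600.00 × [1 − (1+0.127)^−3] / 0.127 = 93980.00776
Perpetuity value at year 3: €10,700.00 / 0.127 = 84251.96850
PV of perpetuity: 84251.96850 / (1+0.127)^3 = 58858.38055
Total PV = 93980.00776 + 58858.38055 = 152838.38831

€152838.39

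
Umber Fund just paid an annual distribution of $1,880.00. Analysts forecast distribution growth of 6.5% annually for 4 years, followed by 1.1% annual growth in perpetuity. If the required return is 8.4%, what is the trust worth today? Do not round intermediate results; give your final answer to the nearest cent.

$31454.90

D_1 = 2002.20000
D_2 = 2132.34300
D_3 = 2270.94529
D_4 = 2418.55674
Terminal value at year 4: TV = D_4×(1+g_2)/(r−g_2) = 2445.16086/0.073 = 33495.35429
P_0 = D_1/(1+r)^1 + D_2/(1+r)^2 + D_3/(1+r)^3 + D_4/(1+r)^4 + TV/(1+r)^4
    = 1847.04797 + 1814.67351 + 1782.86651 + 1751.61700 + 24258.69571 = 31454.90070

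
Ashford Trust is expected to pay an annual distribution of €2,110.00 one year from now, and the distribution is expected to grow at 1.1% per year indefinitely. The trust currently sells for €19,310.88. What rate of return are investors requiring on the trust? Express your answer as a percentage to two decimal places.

12.03%

P = D₁/(r − g) ⇒ r = D₁/P + g = €2,110.0000/€19,310.88 + 0.011 = 0.109265 + 0.011 = 0.120265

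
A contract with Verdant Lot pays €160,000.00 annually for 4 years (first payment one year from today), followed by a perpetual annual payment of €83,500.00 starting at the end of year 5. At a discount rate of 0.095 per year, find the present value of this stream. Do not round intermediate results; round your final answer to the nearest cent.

€1124090.17

PV of 4-year annuity: €160,000.00 × [1 − (1+0.095)^−4] / 0.095 = 512716.97940
Perpetuity value at year 4: €83,500.00 / 0.095 = 878947.36842
PV of perpetuity: 878947.36842 / (1+0.095)^4 = 611373.19480
Total PV = 512716.97940 + 611373.19480 = 1124090.17419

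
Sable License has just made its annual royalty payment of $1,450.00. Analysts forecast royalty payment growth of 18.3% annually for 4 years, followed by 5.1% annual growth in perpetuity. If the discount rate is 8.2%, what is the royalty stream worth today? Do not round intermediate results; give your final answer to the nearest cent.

D_1 = 1715.35000
D_2 = 2029.25905
D_3 = 2400.61346
D_4 = 2839.92572
Terminal value at year 4: TV = D_4×(1+g_2)/(r−g_2) = 2984.76193/0.031 = 96282.64291
P_0 = D_1/(1+r)^1 + D_2/(1+r)^2 + D_3/(1+r)^3 + D_4/(1+r)^4 + TV/(1+r)^4
    = 1585.35120 + 1733.33685 + 1895.13632 + 2072.03906 + 70248.80807 = 77534.67150

$77534.67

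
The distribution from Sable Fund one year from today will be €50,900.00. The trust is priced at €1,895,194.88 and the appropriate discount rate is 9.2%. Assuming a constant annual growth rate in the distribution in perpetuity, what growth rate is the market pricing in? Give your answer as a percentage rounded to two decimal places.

P = D₁/(r−g) ⇒ g = r − D₁/P = 0.092 − €50,900.00/€1,895,194.88 = 0.065143

6.51%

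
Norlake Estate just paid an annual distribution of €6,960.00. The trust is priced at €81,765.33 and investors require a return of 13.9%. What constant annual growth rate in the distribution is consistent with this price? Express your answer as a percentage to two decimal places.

4.97%

P = D₀(1+g)/(r−g) ⇒ P(r−g) = D₀(1+g) ⇒ g(P+D₀) = P·r − D₀
g = (P·r − D₀)/(P + D₀) = (€81,765.33×0.139 − €6,960.00) / (€81,765.33 + €6,960.00) = 0.049652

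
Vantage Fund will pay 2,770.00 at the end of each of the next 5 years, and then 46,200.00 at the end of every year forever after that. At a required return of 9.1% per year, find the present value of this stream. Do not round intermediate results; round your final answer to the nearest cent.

PV of 5-year annuity: 2,770.00 × [1 − (1+0.091)^−5] / 0.091 = 10746.43606
Perpetuity value at year 5: 46,200.00 / 0.091 = 507692.30769
PV of perpetuity: 507692.30769 / (1+0.091)^5 = 328455.72065
Total PV = 10746.43606 + 328455.72065 = 339202.15671

339202.16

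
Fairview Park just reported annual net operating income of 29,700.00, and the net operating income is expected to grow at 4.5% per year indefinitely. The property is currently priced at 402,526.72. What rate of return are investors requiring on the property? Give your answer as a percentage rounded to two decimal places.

12.21%

D₁ = 29,700.00 × 1.045 = 31,036.5000
P = D₁/(r − g) ⇒ r = D₁/P + g = 31,036.5000/402,526.72 + 0.045 = 0.077104 + 0.045 = 0.122104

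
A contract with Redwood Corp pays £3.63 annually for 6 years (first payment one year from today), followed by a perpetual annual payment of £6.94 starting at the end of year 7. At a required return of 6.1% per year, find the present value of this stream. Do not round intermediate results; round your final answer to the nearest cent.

PV of 6-year annuity: £3.63 × [1 − (1+0.061)^−6] / 0.061 = 17.79394
Perpetuity value at year 6: £6.94 / 0.061 = 113.77049
PV of perpetuity: 113.77049 / (1+0.061)^6 = 79.75122
Total PV = 17.79394 + 79.75122 = 97.54516

£97.55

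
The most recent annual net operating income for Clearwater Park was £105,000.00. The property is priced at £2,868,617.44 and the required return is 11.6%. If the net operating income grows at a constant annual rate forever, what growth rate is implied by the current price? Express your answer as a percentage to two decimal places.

7.66%

P = D₀(1+g)/(r−g) ⇒ P(r−g) = D₀(1+g) ⇒ g(P+D₀) = P·r − D₀
g = (P·r − D₀)/(P + D₀) = (£2,868,617.44×0.116 − £105,000.00) / (£2,868,617.44 + £105,000.00) = 0.076593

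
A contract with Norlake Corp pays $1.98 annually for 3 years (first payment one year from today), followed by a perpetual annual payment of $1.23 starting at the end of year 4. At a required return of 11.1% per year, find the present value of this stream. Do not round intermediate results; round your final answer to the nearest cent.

PV of 3-year annuity: $1.98 × [1 − (1+0.111)^−3] / 0.111 = 4.83015
Perpetuity value at year 3: $1.23 / 0.111 = 11.08108
PV of perpetuity: 11.08108 / (1+0.111)^3 = 8.08053
Total PV = 4.83015 + 8.08053 = 12.91068

$12.91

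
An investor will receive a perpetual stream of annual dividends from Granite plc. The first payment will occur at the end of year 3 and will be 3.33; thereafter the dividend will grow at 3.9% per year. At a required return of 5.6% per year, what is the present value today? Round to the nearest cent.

175.66

Value at end of year 2: C₁ / (r − g) = 3.33 / (0.056 − 0.039) = 195.8824
Discount to today: PV = 195.8824 / (1 + 0.056)^2 = 195.8824 / 1.115136 = 175.66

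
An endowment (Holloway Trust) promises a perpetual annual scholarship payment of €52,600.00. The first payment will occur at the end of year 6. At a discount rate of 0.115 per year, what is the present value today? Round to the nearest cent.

Value at end of year 5: C / r = €52,600.00 / 0.115 = €457,391.3043
Discount to today: PV = €457,391.3043 / (1 + 0.115)^5 = €457,391.3043 / 1.723353 = €265,407.73

€265407.73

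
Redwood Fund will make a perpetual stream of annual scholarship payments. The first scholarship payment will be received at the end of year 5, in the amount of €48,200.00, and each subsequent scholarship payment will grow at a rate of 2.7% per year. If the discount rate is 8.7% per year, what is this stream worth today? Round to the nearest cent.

Value at end of year 4: C₁ / (r − g) = €48,200.00 / (0.087 − 0.027) = €803,333.3333
Discount to today: PV = €803,333.3333 / (1 + 0.087)^4 = €803,333.3333 / 1.396105 = €575,410.27

€575410.27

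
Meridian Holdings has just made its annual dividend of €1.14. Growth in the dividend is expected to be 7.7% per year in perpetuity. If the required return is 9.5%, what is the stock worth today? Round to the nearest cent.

D₁ = D₀ × (1 + g) = €1.14 × 1.077 = €1.2278
Growing perpetuity: P = D₁ / (r − g) = €1.2278 / (0.095 − 0.077) = €68.21

€68.21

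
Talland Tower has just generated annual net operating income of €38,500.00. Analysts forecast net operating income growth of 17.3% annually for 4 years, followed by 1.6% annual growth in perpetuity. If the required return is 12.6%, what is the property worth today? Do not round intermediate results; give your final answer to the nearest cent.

€589548.85

D_1 = 45160.50000
D_2 = 52973.26650
D_3 = 62137.64160
D_4 = 72887.45360
Terminal value at year 4: TV = D_4×(1+g_2)/(r−g_2) = 74053.65286/0.11 = 673215.02600
P_0 = D_1/(1+r)^1 + D_2/(1+r)^2 + D_3/(1+r)^3 + D_4/(1+r)^4 + TV/(1+r)^4
    = 40107.01599 + 41781.10990 + 43525.08163 + 45341.84792 + 418793.79530 = 589548.85073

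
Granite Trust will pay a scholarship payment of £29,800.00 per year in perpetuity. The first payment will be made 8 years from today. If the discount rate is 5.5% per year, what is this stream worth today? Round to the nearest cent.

Value at end of year 7: C / r = £29,800.00 / 0.055 = £541,818.1818
Discount to today: PV = £541,818.1818 / (1 + 0.055)^7 = £541,818.1818 / 1.454679 = £372,465.76

£372465.76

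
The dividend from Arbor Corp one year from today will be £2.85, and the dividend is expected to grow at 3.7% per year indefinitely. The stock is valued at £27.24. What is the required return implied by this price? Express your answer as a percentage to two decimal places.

14.16%

P = D₁/(r − g) ⇒ r = D₁/P + g = £2.8500/£27.24 + 0.037 = 0.104626 + 0.037 = 0.141626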